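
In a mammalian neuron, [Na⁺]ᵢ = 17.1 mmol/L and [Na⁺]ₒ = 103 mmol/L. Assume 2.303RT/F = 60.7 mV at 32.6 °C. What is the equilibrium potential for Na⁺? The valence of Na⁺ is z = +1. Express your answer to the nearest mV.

47 mV

E = (60.7/z) · log₁₀([Na⁺]_out/[Na⁺]_in) with z = +1.
= (60.7/1) · log₁₀(103/17.1) = 60.70 · log₁₀(6.023)
= 60.70 · (0.7798) = 47.34 mV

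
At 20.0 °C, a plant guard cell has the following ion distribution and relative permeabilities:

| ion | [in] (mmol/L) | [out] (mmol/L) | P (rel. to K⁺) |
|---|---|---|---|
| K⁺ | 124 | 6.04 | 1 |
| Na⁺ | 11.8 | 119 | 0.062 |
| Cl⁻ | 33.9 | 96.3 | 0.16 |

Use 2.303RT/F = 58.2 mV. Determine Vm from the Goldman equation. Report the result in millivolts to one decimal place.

-50.7 mV

Vm = 58.2 · log₁₀[(Σ P·[cation]ₒ + Σ P·[anion]ᵢ) / (Σ P·[cation]ᵢ + Σ P·[anion]ₒ)]
Numerator = 1×6.04 + 0.062×119 + 0.16×33.9 = 18.84
Denominator = 1×124 + 0.062×11.8 + 0.16×96.3 = 140.1
Vm = 58.2 · log₁₀(0.13445) = 58.2 × (-0.8714) = -50.72 mV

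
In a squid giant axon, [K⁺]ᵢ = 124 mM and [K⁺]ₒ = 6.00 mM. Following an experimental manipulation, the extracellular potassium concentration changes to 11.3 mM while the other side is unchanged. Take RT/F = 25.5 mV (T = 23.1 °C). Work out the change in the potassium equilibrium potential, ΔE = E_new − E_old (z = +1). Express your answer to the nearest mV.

E_old = (25.5/1)·ln(6.00/124) = -77.23 mV
E_new = (25.5/1)·ln(11.3/124) = -61.08 mV
ΔE = -61.08 − (-77.23) = 16.14 mV

16 mV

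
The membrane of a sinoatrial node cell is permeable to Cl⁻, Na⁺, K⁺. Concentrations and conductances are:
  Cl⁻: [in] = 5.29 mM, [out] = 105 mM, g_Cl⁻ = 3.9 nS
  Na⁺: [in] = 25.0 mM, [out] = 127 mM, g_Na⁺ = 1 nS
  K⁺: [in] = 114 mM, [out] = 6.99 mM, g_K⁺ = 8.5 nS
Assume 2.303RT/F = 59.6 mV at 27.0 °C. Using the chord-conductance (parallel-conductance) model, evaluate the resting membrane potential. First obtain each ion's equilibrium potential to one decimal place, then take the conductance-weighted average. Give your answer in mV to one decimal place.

E_Cl⁻ = (59.6/-1)·log₁₀(105/5.29) = -77.3 mV
E_Na⁺ = (59.6/1)·log₁₀(127/25.0) = 42.1 mV
E_K⁺ = (59.6/1)·log₁₀(6.99/114) = -72.3 mV
Vm = (Σ gᵢEᵢ)/(Σ gᵢ) = (3.9·-77.3 + 1·42.1 + 8.5·-72.3) / (3.9 + 1 + 8.5)
= -873.92 / 13.4 = -65.22 mV

-65.2 mV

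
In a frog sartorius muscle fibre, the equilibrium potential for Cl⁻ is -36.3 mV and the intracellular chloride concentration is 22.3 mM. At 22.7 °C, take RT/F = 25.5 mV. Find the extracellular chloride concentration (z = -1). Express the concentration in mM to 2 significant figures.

93 mM

Nernst: E = (25.5/-1) · ln([out]/[in]), so ln([out]/[in]) = -36.3 × -1 / 25.5 = 1.4235.
[out]/[in] = e^(1.4235) = 4.152.
[out] = 4.152 × 22.3 = 92.58 mM.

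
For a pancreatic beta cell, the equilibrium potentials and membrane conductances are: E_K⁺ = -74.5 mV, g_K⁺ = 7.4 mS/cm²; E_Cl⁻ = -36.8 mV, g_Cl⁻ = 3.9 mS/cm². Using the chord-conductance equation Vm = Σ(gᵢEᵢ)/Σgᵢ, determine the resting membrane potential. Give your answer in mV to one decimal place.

Σ gᵢEᵢ = 7.4·(-74.5) + 3.9·(-36.8) = -694.82
Σ gᵢ = 7.4 + 3.9 = 11.3
Vm = -694.82 / 11.3 = -61.49 mV

-61.5 mV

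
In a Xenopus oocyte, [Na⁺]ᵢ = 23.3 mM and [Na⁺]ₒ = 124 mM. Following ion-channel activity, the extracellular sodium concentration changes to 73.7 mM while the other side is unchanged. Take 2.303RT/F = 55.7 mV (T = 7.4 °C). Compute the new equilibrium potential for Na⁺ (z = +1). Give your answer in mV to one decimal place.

27.9 mV

After the shift: [Na⁺]_out = 73.7, [Na⁺]_in = 23.3 mM.
E_new = (55.7/1)·log₁₀(73.7/23.3) = 55.70 · (0.5001) = 27.86 mV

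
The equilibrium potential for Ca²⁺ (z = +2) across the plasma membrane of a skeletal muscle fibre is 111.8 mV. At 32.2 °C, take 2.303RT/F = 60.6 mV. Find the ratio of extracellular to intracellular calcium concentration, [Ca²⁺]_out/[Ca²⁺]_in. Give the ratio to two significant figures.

log₁₀([out]/[in]) = E·z/(60.6) = 111.8 × 2 / 60.6 = 3.6898
[out]/[in] = 10^(3.6898) = 4895

4900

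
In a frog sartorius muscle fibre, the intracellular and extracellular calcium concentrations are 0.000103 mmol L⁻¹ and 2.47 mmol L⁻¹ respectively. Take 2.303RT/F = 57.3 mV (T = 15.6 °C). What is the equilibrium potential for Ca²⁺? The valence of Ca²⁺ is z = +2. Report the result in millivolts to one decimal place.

125.5 mV

E = (57.3/z) · log₁₀([Ca²⁺]_out/[Ca²⁺]_in) with z = +2.
= (57.3/2) · log₁₀(2.47/0.000103) = 28.65 · log₁₀(2.398e+04)
= 28.65 · (4.3799) = 125.48 mV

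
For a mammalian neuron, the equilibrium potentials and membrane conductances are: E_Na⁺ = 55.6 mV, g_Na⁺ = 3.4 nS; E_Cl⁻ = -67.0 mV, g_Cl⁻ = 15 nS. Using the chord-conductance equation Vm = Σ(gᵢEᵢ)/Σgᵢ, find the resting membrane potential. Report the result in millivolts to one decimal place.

Σ gᵢEᵢ = 3.4·(55.6) + 15·(-67.0) = -815.96
Σ gᵢ = 3.4 + 15 = 18.4
Vm = -815.96 / 18.4 = -44.35 mV

-44.3 mV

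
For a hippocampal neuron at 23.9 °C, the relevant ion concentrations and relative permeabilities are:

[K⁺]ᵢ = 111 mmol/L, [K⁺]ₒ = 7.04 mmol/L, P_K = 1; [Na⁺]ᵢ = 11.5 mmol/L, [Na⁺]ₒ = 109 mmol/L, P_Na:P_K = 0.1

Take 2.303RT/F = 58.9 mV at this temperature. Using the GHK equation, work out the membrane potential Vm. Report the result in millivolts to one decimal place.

-46.9 mV

Vm = 58.9 · log₁₀[(Σ P·[cation]ₒ + Σ P·[anion]ᵢ) / (Σ P·[cation]ᵢ + Σ P·[anion]ₒ)]
Numerator = 1×7.04 + 0.1×109 = 17.94
Denominator = 1×111 + 0.1×11.5 = 112.2
Vm = 58.9 · log₁₀(0.15996) = 58.9 × (-0.7960) = -46.88 mV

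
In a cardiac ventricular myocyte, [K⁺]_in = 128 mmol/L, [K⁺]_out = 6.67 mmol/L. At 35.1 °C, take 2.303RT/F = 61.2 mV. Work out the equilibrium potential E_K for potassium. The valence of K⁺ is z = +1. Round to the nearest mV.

-79 mV

E = (61.2/z) · log₁₀([K⁺]_out/[K⁺]_in) with z = +1.
= (61.2/1) · log₁₀(6.67/128) = 61.20 · log₁₀(0.05211)
= 61.20 · (-1.2831) = -78.52 mV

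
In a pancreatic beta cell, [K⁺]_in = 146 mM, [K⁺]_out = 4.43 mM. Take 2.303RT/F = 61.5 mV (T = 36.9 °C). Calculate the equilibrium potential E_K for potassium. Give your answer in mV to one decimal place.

E = (61.5/z) · log₁₀([K⁺]_out/[K⁺]_in) with z = +1.
= (61.5/1) · log₁₀(4.43/146) = 61.50 · log₁₀(0.03034)
= 61.50 · (-1.5179) = -93.35 mV

-93.4 mV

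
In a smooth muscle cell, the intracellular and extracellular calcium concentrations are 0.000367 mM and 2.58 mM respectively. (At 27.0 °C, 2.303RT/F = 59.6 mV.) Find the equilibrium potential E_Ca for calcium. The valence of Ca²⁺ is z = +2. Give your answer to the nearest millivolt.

115 mV

E = (59.6/z) · log₁₀([Ca²⁺]_out/[Ca²⁺]_in) with z = +2.
= (59.6/2) · log₁₀(2.58/0.000367) = 29.80 · log₁₀(7030)
= 29.80 · (3.8470) = 114.64 mV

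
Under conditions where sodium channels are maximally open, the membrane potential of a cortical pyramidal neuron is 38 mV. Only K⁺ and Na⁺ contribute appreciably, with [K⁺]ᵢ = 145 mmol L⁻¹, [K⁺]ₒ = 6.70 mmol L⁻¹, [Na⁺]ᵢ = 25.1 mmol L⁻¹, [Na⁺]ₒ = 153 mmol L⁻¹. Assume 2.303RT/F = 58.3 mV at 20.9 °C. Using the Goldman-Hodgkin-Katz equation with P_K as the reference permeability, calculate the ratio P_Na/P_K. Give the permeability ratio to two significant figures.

16

Let α = P_Na/P_K. GHK: Vm = 58.3·log₁₀[(Kₒ + α·Naₒ)/(Kᵢ + α·Naᵢ)].
10^(Vm/58.3) = 10^(38.0/58.3) = 4.4854
So 4.4854·(Kᵢ + α·Naᵢ) = Kₒ + α·Naₒ → α = (4.4854·145.0 − 6.7) / (153.0 − 4.4854·25.1)
α = (650.4 − 6.7) / (153.0 − 112.6) = 643.7/40.42 = 15.93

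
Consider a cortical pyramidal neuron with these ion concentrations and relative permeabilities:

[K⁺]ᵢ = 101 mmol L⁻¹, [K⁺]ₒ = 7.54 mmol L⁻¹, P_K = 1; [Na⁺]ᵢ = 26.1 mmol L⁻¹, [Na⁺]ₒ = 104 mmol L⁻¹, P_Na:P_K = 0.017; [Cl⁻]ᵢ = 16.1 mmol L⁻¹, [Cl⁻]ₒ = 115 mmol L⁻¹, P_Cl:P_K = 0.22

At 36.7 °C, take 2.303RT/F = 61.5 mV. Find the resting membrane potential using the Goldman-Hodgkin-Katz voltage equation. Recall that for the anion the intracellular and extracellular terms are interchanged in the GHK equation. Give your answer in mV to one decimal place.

-61.1 mV

Vm = 61.5 · log₁₀[(Σ P·[cation]ₒ + Σ P·[anion]ᵢ) / (Σ P·[cation]ᵢ + Σ P·[anion]ₒ)]
Numerator = 1×7.54 + 0.017×104 + 0.22×16.1 = 12.85
Denominator = 1×101 + 0.017×26.1 + 0.22×115 = 126.7
Vm = 61.5 · log₁₀(0.10139) = 61.5 × (-0.9940) = -61.13 mV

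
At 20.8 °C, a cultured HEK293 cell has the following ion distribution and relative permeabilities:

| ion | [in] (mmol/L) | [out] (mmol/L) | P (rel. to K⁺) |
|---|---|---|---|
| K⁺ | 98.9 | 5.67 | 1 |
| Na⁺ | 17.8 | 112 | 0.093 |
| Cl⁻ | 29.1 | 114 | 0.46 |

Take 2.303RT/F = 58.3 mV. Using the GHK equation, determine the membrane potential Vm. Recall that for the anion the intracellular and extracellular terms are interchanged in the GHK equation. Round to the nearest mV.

-42 mV

Vm = 58.3 · log₁₀[(Σ P·[cation]ₒ + Σ P·[anion]ᵢ) / (Σ P·[cation]ᵢ + Σ P·[anion]ₒ)]
Numerator = 1×5.67 + 0.093×112 + 0.46×29.1 = 29.47
Denominator = 1×98.9 + 0.093×17.8 + 0.46×114 = 153
Vm = 58.3 · log₁₀(0.19263) = 58.3 × (-0.7153) = -41.70 mV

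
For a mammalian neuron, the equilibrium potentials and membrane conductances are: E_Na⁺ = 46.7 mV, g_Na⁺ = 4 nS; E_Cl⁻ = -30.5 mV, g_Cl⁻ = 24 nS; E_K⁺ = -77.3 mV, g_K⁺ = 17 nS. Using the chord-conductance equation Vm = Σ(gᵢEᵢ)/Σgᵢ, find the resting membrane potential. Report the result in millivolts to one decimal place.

-41.3 mV

Σ gᵢEᵢ = 4·(46.7) + 24·(-30.5) + 17·(-77.3) = -1859.30
Σ gᵢ = 4 + 24 + 17 = 45
Vm = -1859.30 / 45 = -41.32 mV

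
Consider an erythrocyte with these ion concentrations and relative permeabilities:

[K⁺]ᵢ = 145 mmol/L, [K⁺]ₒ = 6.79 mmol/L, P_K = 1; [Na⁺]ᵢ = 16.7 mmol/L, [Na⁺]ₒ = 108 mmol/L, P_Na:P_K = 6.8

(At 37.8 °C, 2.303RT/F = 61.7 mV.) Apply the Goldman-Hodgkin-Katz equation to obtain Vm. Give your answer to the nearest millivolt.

Vm = 61.7 · log₁₀[(Σ P·[cation]ₒ + Σ P·[anion]ᵢ) / (Σ P·[cation]ᵢ + Σ P·[anion]ₒ)]
Numerator = 1×6.79 + 6.8×108 = 741.2
Denominator = 1×145 + 6.8×16.7 = 258.6
Vm = 61.7 · log₁₀(2.8666) = 61.7 × (0.4574) = 28.22 mV

28 mV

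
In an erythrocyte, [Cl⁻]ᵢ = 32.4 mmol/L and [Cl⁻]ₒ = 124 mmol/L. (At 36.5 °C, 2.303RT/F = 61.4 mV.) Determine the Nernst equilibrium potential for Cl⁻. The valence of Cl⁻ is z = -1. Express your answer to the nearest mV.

E = (61.4/z) · log₁₀([Cl⁻]_out/[Cl⁻]_in) with z = -1.
For an anion, dividing by z = -1 reverses the sign.
= (61.4/-1) · log₁₀(124/32.4) = -61.40 · log₁₀(3.827)
= -61.40 · (0.5829) = -35.79 mV

-36 mV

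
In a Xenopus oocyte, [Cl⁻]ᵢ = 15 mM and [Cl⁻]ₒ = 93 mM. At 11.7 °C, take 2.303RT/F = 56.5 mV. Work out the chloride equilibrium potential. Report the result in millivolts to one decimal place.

E = (56.5/z) · log₁₀([Cl⁻]_out/[Cl⁻]_in) with z = -1.
For an anion, dividing by z = -1 reverses the sign.
= (56.5/-1) · log₁₀(93/15) = -56.50 · log₁₀(6.2)
= -56.50 · (0.7924) = -44.77 mV

-44.8 mV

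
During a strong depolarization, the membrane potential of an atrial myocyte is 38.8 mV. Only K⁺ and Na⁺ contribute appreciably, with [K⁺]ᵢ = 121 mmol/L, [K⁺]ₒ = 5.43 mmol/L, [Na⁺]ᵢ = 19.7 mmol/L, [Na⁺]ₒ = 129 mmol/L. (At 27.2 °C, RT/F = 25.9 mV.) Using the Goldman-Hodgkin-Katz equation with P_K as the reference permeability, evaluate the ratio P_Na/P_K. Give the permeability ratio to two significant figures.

13

Let α = P_Na/P_K. GHK: Vm = 25.9·ln[(Kₒ + α·Naₒ)/(Kᵢ + α·Naᵢ)].
e^(Vm/25.9) = e^(38.8/25.9) = 4.473
So 4.473·(Kᵢ + α·Naᵢ) = Kₒ + α·Naₒ → α = (4.473·121.0 − 5.43) / (129.0 − 4.473·19.7)
α = (541.2 − 5.43) / (129.0 − 88.12) = 535.8/40.88 = 13.11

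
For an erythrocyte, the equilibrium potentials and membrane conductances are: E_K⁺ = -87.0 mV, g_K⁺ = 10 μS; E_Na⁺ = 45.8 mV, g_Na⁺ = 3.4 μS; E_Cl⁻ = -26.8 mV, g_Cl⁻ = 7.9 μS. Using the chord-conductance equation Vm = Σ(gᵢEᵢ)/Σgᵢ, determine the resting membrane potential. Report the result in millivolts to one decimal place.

-43.5 mV

Σ gᵢEᵢ = 10·(-87.0) + 3.4·(45.8) + 7.9·(-26.8) = -926.00
Σ gᵢ = 10 + 3.4 + 7.9 = 21.3
Vm = -926.00 / 21.3 = -43.47 mV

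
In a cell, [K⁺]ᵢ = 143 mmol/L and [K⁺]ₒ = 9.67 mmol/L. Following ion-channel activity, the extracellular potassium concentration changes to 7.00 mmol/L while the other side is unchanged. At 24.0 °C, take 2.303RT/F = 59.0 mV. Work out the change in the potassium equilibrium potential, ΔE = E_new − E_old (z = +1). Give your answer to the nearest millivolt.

-8 mV

E_old = (59.0/1)·log₁₀(9.67/143) = -69.02 mV
E_new = (59.0/1)·log₁₀(7.00/143) = -77.30 mV
ΔE = -77.30 − (-69.02) = -8.28 mV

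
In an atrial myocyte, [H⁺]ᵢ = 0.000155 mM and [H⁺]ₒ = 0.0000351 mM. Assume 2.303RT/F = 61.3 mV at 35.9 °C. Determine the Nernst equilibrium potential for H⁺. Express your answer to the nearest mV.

E = (61.3/z) · log₁₀([H⁺]_out/[H⁺]_in) with z = +1.
= (61.3/1) · log₁₀(0.0000351/0.000155) = 61.30 · log₁₀(0.2265)
= 61.30 · (-0.6450) = -39.54 mV

-40 mV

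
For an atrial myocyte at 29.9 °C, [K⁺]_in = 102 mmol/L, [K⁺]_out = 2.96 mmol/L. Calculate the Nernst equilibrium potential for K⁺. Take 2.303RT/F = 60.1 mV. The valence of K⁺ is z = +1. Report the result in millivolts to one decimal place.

E = (60.1/z) · log₁₀([K⁺]_out/[K⁺]_in) with z = +1.
= (60.1/1) · log₁₀(2.96/102) = 60.10 · log₁₀(0.02902)
= 60.10 · (-1.5373) = -92.39 mV

-92.4 mV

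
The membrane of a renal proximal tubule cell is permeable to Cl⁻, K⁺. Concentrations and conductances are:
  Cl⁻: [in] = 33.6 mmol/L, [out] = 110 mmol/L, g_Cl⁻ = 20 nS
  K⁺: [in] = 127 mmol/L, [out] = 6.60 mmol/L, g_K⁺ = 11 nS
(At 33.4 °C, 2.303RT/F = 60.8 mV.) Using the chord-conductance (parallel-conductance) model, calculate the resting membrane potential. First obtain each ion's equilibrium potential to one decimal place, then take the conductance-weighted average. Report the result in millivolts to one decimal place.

-47.9 mV

E_Cl⁻ = (60.8/-1)·log₁₀(110/33.6) = -31.3 mV
E_K⁺ = (60.8/1)·log₁₀(6.60/127) = -78.1 mV
Vm = (Σ gᵢEᵢ)/(Σ gᵢ) = (20·-31.3 + 11·-78.1) / (20 + 11)
= -1485.10 / 31 = -47.91 mV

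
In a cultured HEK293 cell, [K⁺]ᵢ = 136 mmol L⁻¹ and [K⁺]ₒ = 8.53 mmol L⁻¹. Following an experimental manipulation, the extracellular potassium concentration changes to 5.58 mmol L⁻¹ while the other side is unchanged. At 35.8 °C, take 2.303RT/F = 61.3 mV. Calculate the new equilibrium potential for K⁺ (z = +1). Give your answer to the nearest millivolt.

After the shift: [K⁺]_out = 5.58, [K⁺]_in = 136 mmol L⁻¹.
E_new = (61.3/1)·log₁₀(5.58/136) = 61.30 · (-1.3869) = -85.02 mV

-85 mV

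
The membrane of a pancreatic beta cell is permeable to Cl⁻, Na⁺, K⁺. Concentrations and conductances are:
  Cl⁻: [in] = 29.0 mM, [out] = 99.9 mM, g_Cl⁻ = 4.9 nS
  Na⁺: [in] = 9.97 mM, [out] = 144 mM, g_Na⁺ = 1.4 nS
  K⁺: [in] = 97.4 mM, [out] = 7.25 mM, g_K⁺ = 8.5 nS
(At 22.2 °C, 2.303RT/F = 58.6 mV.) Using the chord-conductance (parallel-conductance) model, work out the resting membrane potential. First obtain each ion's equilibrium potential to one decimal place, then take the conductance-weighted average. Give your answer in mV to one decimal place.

-42.0 mV

E_Cl⁻ = (58.6/-1)·log₁₀(99.9/29.0) = -31.5 mV
E_Na⁺ = (58.6/1)·log₁₀(144/9.97) = 68.0 mV
E_K⁺ = (58.6/1)·log₁₀(7.25/97.4) = -66.1 mV
Vm = (Σ gᵢEᵢ)/(Σ gᵢ) = (4.9·-31.5 + 1.4·68.0 + 8.5·-66.1) / (4.9 + 1.4 + 8.5)
= -621.00 / 14.8 = -41.96 mV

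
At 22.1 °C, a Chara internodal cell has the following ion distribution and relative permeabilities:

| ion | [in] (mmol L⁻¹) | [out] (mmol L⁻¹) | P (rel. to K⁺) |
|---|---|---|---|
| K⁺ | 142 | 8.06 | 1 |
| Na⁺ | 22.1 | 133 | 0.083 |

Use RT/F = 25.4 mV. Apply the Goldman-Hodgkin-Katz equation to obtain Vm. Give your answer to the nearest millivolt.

-51 mV

Vm = 25.4 · ln[(Σ P·[cation]ₒ + Σ P·[anion]ᵢ) / (Σ P·[cation]ᵢ + Σ P·[anion]ₒ)]
Numerator = 1×8.06 + 0.083×133 = 19.1
Denominator = 1×142 + 0.083×22.1 = 143.8
Vm = 25.4 · ln(0.13278) = 25.4 × (-2.0190) = -51.28 mV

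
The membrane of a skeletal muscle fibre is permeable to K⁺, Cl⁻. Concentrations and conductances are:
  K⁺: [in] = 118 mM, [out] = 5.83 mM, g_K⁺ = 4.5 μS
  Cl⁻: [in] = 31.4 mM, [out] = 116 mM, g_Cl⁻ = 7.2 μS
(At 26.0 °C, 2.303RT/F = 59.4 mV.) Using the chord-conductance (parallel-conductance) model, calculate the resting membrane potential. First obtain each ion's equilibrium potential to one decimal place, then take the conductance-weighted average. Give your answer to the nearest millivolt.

-51 mV

E_K⁺ = (59.4/1)·log₁₀(5.83/118) = -77.6 mV
E_Cl⁻ = (59.4/-1)·log₁₀(116/31.4) = -33.7 mV
Vm = (Σ gᵢEᵢ)/(Σ gᵢ) = (4.5·-77.6 + 7.2·-33.7) / (4.5 + 7.2)
= -591.84 / 11.7 = -50.58 mV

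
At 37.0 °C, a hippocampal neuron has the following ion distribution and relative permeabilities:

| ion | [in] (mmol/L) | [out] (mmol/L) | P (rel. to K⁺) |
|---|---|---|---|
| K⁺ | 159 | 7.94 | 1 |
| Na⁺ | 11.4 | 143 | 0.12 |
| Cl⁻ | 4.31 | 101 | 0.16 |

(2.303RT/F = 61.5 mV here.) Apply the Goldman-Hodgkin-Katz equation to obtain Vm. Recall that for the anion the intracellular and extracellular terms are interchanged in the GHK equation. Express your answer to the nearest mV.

Vm = 61.5 · log₁₀[(Σ P·[cation]ₒ + Σ P·[anion]ᵢ) / (Σ P·[cation]ᵢ + Σ P·[anion]ₒ)]
Numerator = 1×7.94 + 0.12×143 + 0.16×4.31 = 25.79
Denominator = 1×159 + 0.12×11.4 + 0.16×101 = 176.5
Vm = 61.5 · log₁₀(0.14609) = 61.5 × (-0.8354) = -51.38 mV

-51 mV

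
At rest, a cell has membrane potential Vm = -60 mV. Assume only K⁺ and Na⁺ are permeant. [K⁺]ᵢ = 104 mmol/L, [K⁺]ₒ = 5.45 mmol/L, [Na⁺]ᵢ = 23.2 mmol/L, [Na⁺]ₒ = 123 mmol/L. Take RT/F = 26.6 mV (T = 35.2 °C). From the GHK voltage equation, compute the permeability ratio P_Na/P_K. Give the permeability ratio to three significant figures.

0.0452

Let α = P_Na/P_K. GHK: Vm = 26.6·ln[(Kₒ + α·Naₒ)/(Kᵢ + α·Naᵢ)].
e^(Vm/26.6) = e^(-60.0/26.6) = 0.10481
So 0.10481·(Kᵢ + α·Naᵢ) = Kₒ + α·Naₒ → α = (0.10481·104.0 − 5.45) / (123.0 − 0.10481·23.2)
α = (10.9 − 5.45) / (123.0 − 2.432) = 5.45/120.6 = 0.0452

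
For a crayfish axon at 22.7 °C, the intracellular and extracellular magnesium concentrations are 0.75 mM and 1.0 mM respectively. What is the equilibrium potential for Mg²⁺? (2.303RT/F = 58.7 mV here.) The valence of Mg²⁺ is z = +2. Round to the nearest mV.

4 mV

E = (58.7/z) · log₁₀([Mg²⁺]_out/[Mg²⁺]_in) with z = +2.
= (58.7/2) · log₁₀(1.0/0.75) = 29.35 · log₁₀(1.333)
= 29.35 · (0.1249) = 3.67 mV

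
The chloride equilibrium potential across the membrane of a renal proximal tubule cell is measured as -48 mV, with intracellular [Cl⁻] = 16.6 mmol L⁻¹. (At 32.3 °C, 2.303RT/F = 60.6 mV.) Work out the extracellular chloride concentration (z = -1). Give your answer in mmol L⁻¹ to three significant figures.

Nernst: E = (60.6/-1) · log₁₀([out]/[in]), so log₁₀([out]/[in]) = -48.0 × -1 / 60.6 = 0.7921.
[out]/[in] = 10^(0.7921) = 6.196.
[out] = 6.196 × 16.6 = 102.8 mmol L⁻¹.

103 mmol L⁻¹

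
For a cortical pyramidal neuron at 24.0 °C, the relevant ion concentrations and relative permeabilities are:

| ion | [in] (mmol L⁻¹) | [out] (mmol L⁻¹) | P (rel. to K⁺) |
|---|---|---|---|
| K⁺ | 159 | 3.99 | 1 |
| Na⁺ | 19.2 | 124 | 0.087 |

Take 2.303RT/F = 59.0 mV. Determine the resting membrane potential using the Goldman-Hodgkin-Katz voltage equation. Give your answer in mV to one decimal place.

-61.1 mV

Vm = 59.0 · log₁₀[(Σ P·[cation]ₒ + Σ P·[anion]ᵢ) / (Σ P·[cation]ᵢ + Σ P·[anion]ₒ)]
Numerator = 1×3.99 + 0.087×124 = 14.78
Denominator = 1×159 + 0.087×19.2 = 160.7
Vm = 59.0 · log₁₀(0.091977) = 59.0 × (-1.0363) = -61.14 mV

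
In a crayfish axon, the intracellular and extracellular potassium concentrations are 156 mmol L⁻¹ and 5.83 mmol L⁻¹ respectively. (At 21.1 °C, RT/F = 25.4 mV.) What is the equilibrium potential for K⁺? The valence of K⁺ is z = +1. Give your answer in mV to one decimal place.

-83.5 mV

E = (25.4/z) · ln([K⁺]_out/[K⁺]_in) with z = +1.
= (25.4/1) · ln(5.83/156) = 25.40 · ln(0.03737)
= 25.40 · (-3.2868) = -83.49 mV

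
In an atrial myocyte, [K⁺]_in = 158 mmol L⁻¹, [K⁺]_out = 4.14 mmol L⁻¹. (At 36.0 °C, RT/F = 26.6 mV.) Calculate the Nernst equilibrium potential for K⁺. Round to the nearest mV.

E = (26.6/z) · ln([K⁺]_out/[K⁺]_in) with z = +1.
= (26.6/1) · ln(4.14/158) = 26.60 · ln(0.0262)
= 26.60 · (-3.6419) = -96.87 mV

-97 mV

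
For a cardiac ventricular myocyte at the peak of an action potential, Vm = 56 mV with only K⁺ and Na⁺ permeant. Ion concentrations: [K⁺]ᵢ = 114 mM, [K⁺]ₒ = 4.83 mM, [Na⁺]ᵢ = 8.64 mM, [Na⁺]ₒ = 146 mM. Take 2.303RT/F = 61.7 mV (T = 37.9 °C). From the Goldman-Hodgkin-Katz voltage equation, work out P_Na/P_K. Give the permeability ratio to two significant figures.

12

Let α = P_Na/P_K. GHK: Vm = 61.7·log₁₀[(Kₒ + α·Naₒ)/(Kᵢ + α·Naᵢ)].
10^(Vm/61.7) = 10^(56.0/61.7) = 8.0838
So 8.0838·(Kᵢ + α·Naᵢ) = Kₒ + α·Naₒ → α = (8.0838·114.0 − 4.83) / (146.0 − 8.0838·8.64)
α = (921.6 − 4.83) / (146.0 − 69.84) = 916.7/76.16 = 12.04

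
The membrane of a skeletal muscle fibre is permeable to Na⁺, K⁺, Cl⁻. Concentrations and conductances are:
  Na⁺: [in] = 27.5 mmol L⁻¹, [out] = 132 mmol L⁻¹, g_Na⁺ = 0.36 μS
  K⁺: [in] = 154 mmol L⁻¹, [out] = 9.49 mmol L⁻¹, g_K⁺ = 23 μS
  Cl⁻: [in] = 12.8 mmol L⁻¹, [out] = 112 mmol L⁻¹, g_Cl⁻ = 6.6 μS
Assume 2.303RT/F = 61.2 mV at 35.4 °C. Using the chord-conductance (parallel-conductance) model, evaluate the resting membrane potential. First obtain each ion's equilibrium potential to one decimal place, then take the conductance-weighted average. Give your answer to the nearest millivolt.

-69 mV

E_Na⁺ = (61.2/1)·log₁₀(132/27.5) = 41.7 mV
E_K⁺ = (61.2/1)·log₁₀(9.49/154) = -74.1 mV
E_Cl⁻ = (61.2/-1)·log₁₀(112/12.8) = -57.7 mV
Vm = (Σ gᵢEᵢ)/(Σ gᵢ) = (0.36·41.7 + 23·-74.1 + 6.6·-57.7) / (0.36 + 23 + 6.6)
= -2070.11 / 29.96 = -69.10 mV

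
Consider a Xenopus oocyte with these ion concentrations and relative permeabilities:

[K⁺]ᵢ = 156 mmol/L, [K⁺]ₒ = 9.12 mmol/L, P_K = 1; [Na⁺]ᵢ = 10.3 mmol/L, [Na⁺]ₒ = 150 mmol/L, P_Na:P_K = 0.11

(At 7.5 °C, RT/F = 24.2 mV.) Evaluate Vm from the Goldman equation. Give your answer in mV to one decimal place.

Vm = 24.2 · ln[(Σ P·[cation]ₒ + Σ P·[anion]ᵢ) / (Σ P·[cation]ᵢ + Σ P·[anion]ₒ)]
Numerator = 1×9.12 + 0.11×150 = 25.62
Denominator = 1×156 + 0.11×10.3 = 157.1
Vm = 24.2 · ln(0.16305) = 24.2 × (-1.8137) = -43.89 mV

-43.9 mV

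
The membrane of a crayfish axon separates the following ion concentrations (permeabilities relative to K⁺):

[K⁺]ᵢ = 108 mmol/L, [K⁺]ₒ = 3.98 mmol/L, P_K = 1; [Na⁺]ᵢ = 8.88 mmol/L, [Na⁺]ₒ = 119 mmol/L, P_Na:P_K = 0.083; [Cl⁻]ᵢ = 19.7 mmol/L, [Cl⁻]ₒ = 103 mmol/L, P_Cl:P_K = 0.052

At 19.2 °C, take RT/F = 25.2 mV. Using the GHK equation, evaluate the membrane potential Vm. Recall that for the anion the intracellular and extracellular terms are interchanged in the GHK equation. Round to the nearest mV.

-51 mV

Vm = 25.2 · ln[(Σ P·[cation]ₒ + Σ P·[anion]ᵢ) / (Σ P·[cation]ᵢ + Σ P·[anion]ₒ)]
Numerator = 1×3.98 + 0.083×119 + 0.052×19.7 = 14.88
Denominator = 1×108 + 0.083×8.88 + 0.052×103 = 114.1
Vm = 25.2 · ln(0.13043) = 25.2 × (-2.0369) = -51.33 mV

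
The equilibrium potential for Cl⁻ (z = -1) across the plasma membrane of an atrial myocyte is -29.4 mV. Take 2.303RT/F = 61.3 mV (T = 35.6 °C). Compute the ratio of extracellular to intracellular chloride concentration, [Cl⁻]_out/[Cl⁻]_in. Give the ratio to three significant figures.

log₁₀([out]/[in]) = E·z/(61.3) = -29.4 × -1 / 61.3 = 0.4796
[out]/[in] = 10^(0.4796) = 3.017

3.02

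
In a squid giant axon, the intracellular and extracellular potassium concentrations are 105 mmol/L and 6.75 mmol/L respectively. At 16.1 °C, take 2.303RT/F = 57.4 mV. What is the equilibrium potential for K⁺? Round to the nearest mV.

-68 mV

E = (57.4/z) · log₁₀([K⁺]_out/[K⁺]_in) with z = +1.
= (57.4/1) · log₁₀(6.75/105) = 57.40 · log₁₀(0.06429)
= 57.40 · (-1.1919) = -68.41 mV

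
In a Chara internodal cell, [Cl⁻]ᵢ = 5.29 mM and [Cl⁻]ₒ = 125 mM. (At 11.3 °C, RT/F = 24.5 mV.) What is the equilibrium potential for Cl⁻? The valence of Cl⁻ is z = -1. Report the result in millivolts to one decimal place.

E = (24.5/z) · ln([Cl⁻]_out/[Cl⁻]_in) with z = -1.
For an anion, dividing by z = -1 reverses the sign.
= (24.5/-1) · ln(125/5.29) = -24.50 · ln(23.63)
= -24.50 · (3.1625) = -77.48 mV

-77.5 mV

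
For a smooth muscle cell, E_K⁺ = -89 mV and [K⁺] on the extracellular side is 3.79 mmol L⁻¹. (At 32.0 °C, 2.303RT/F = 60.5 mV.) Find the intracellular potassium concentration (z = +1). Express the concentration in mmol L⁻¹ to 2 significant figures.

110 mmol L⁻¹

Nernst: E = (60.5/1) · log₁₀([out]/[in]), so log₁₀([out]/[in]) = -89.0 × 1 / 60.5 = -1.4711.
[out]/[in] = 10^(-1.4711) = 0.0338.
[in] = 3.79 / 0.0338 = 112.1 mmol L⁻¹.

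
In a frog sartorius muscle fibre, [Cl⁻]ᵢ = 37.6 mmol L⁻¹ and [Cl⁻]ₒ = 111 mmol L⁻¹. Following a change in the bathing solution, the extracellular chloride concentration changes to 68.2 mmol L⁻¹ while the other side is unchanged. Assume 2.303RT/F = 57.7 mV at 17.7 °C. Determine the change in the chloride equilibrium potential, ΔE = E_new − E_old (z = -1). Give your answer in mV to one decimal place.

E_old = (57.7/-1)·log₁₀(111/37.6) = -27.13 mV
E_new = (57.7/-1)·log₁₀(68.2/37.6) = -14.92 mV
ΔE = -14.92 − (-27.13) = 12.21 mV

12.2 mV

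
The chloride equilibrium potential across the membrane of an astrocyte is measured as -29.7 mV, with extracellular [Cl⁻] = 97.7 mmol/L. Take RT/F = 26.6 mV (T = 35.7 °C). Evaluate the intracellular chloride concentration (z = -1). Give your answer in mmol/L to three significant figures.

Nernst: E = (26.6/-1) · ln([out]/[in]), so ln([out]/[in]) = -29.7 × -1 / 26.6 = 1.1165.
[out]/[in] = e^(1.1165) = 3.054.
[in] = 97.7 / 3.054 = 31.99 mmol/L.

32.0 mmol/L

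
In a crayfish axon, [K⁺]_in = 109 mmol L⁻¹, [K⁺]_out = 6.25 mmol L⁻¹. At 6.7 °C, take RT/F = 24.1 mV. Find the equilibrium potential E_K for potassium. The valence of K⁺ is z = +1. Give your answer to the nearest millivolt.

E = (24.1/z) · ln([K⁺]_out/[K⁺]_in) with z = +1.
= (24.1/1) · ln(6.25/109) = 24.10 · ln(0.05734)
= 24.10 · (-2.8588) = -68.90 mV

-69 mV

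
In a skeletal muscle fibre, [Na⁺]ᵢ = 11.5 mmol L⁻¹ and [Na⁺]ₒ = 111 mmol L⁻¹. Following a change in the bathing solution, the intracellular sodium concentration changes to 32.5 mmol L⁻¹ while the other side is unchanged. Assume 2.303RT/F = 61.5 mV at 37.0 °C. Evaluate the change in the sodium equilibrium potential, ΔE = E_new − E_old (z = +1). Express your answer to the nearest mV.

-28 mV

E_old = (61.5/1)·log₁₀(111/11.5) = 60.55 mV
E_new = (61.5/1)·log₁₀(111/32.5) = 32.81 mV
ΔE = 32.81 − (60.55) = -27.75 mV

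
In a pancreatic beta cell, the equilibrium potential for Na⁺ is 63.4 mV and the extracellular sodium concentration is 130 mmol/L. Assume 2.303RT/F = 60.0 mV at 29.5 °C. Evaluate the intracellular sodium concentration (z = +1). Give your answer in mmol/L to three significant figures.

Nernst: E = (60.0/1) · log₁₀([out]/[in]), so log₁₀([out]/[in]) = 63.4 × 1 / 60.0 = 1.0567.
[out]/[in] = 10^(1.0567) = 11.39.
[in] = 130 / 11.39 = 11.41 mmol/L.

11.4 mmol/L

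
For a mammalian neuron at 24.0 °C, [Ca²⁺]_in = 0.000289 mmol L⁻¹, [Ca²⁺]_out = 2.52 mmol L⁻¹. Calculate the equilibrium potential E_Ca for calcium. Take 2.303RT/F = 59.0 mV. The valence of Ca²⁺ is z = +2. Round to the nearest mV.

E = (59.0/z) · log₁₀([Ca²⁺]_out/[Ca²⁺]_in) with z = +2.
= (59.0/2) · log₁₀(2.52/0.000289) = 29.50 · log₁₀(8720)
= 29.50 · (3.9405) = 116.24 mV

116 mV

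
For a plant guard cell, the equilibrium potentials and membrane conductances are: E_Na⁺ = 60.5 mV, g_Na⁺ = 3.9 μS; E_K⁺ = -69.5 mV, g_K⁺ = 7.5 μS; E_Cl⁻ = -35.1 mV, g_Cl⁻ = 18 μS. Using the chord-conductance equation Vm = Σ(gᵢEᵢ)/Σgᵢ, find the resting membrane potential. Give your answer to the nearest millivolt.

Σ gᵢEᵢ = 3.9·(60.5) + 7.5·(-69.5) + 18·(-35.1) = -917.10
Σ gᵢ = 3.9 + 7.5 + 18 = 29.4
Vm = -917.10 / 29.4 = -31.19 mV

-31 mV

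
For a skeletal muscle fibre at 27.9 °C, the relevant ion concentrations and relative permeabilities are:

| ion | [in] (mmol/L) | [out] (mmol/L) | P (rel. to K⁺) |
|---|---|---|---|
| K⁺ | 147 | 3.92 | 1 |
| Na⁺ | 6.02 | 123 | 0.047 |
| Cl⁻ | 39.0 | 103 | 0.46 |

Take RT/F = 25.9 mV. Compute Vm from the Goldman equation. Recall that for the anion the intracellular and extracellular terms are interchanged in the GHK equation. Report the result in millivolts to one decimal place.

-50.6 mV

Vm = 25.9 · ln[(Σ P·[cation]ₒ + Σ P·[anion]ᵢ) / (Σ P·[cation]ᵢ + Σ P·[anion]ₒ)]
Numerator = 1×3.92 + 0.047×123 + 0.46×39.0 = 27.64
Denominator = 1×147 + 0.047×6.02 + 0.46×103 = 194.7
Vm = 25.9 · ln(0.14199) = 25.9 × (-1.9520) = -50.56 mV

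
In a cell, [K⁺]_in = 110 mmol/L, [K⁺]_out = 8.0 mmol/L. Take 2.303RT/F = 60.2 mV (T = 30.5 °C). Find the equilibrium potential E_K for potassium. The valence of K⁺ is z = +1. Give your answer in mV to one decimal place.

E = (60.2/z) · log₁₀([K⁺]_out/[K⁺]_in) with z = +1.
= (60.2/1) · log₁₀(8.0/110) = 60.20 · log₁₀(0.07273)
= 60.20 · (-1.1383) = -68.53 mV

-68.5 mV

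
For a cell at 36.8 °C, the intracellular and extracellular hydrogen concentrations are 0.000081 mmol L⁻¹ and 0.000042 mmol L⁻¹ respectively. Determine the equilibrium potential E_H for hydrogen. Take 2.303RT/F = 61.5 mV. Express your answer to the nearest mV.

-18 mV

E = (61.5/z) · log₁₀([H⁺]_out/[H⁺]_in) with z = +1.
= (61.5/1) · log₁₀(0.000042/0.000081) = 61.50 · log₁₀(0.5185)
= 61.50 · (-0.2852) = -17.54 mV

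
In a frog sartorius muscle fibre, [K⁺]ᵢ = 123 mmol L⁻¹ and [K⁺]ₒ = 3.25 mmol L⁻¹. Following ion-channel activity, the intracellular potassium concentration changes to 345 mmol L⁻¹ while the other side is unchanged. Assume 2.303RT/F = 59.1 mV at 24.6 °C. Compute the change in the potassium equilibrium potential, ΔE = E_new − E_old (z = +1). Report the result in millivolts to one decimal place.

-26.5 mV

E_old = (59.1/1)·log₁₀(3.25/123) = -93.26 mV
E_new = (59.1/1)·log₁₀(3.25/345) = -119.73 mV
ΔE = -119.73 − (-93.26) = -26.47 mV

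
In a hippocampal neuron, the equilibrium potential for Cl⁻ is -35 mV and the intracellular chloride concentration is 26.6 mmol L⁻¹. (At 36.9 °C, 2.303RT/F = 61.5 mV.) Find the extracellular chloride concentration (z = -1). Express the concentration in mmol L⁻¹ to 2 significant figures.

Nernst: E = (61.5/-1) · log₁₀([out]/[in]), so log₁₀([out]/[in]) = -35.0 × -1 / 61.5 = 0.5691.
[out]/[in] = 10^(0.5691) = 3.708.
[out] = 3.708 × 26.6 = 98.63 mmol L⁻¹.

99 mmol L⁻¹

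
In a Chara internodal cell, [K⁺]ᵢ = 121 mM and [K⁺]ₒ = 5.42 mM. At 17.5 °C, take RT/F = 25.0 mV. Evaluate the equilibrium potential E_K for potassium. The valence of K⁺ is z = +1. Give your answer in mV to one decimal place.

E = (25.0/z) · ln([K⁺]_out/[K⁺]_in) with z = +1.
= (25.0/1) · ln(5.42/121) = 25.00 · ln(0.04479)
= 25.00 · (-3.1057) = -77.64 mV

-77.6 mV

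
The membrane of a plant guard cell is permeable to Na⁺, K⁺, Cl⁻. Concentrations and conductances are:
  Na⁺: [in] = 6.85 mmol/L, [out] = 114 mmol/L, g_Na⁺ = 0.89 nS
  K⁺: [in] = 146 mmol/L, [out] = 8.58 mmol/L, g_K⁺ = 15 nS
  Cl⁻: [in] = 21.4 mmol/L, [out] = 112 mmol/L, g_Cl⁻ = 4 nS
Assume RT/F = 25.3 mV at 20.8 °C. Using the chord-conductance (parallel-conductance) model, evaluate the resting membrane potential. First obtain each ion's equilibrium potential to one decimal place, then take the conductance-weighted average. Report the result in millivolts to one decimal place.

E_Na⁺ = (25.3/1)·ln(114/6.85) = 71.1 mV
E_K⁺ = (25.3/1)·ln(8.58/146) = -71.7 mV
E_Cl⁻ = (25.3/-1)·ln(112/21.4) = -41.9 mV
Vm = (Σ gᵢEᵢ)/(Σ gᵢ) = (0.89·71.1 + 15·-71.7 + 4·-41.9) / (0.89 + 15 + 4)
= -1179.82 / 19.89 = -59.32 mV

-59.3 mV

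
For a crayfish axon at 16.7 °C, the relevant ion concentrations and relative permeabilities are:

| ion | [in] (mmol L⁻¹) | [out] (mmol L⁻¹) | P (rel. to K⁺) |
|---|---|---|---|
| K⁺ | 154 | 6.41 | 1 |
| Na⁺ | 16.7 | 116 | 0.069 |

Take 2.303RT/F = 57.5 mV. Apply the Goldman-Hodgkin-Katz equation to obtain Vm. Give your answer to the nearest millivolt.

Vm = 57.5 · log₁₀[(Σ P·[cation]ₒ + Σ P·[anion]ᵢ) / (Σ P·[cation]ᵢ + Σ P·[anion]ₒ)]
Numerator = 1×6.41 + 0.069×116 = 14.41
Denominator = 1×154 + 0.069×16.7 = 155.2
Vm = 57.5 · log₁₀(0.092902) = 57.5 × (-1.0320) = -59.34 mV

-59 mV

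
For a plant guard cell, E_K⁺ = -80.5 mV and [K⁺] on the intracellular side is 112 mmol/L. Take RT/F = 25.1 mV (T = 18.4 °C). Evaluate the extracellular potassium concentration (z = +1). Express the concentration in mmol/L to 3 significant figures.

4.53 mmol/L

Nernst: E = (25.1/1) · ln([out]/[in]), so ln([out]/[in]) = -80.5 × 1 / 25.1 = -3.2072.
[out]/[in] = e^(-3.2072) = 0.04047.
[out] = 0.04047 × 112 = 4.533 mmol/L.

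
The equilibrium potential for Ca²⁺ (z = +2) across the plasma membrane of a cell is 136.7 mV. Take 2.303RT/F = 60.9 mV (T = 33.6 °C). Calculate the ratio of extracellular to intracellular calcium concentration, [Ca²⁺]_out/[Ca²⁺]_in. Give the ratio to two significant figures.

log₁₀([out]/[in]) = E·z/(60.9) = 136.7 × 2 / 60.9 = 4.4893
[out]/[in] = 10^(4.4893) = 3.086e+04

31000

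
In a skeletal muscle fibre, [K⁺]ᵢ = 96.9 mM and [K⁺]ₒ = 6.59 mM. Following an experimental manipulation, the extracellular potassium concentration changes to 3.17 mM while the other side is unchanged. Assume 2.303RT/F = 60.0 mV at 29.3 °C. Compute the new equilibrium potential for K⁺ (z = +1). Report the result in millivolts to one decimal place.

-89.1 mV

After the shift: [K⁺]_out = 3.17, [K⁺]_in = 96.9 mM.
E_new = (60.0/1)·log₁₀(3.17/96.9) = 60.00 · (-1.4853) = -89.12 mV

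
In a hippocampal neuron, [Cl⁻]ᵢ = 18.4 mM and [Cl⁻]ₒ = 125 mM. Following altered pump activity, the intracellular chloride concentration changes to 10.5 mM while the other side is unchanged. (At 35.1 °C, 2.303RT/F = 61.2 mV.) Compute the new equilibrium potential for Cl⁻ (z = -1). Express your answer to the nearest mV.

-66 mV

After the shift: [Cl⁻]_out = 125, [Cl⁻]_in = 10.5 mM.
E_new = (61.2/-1)·log₁₀(125/10.5) = -61.20 · (1.0757) = -65.83 mV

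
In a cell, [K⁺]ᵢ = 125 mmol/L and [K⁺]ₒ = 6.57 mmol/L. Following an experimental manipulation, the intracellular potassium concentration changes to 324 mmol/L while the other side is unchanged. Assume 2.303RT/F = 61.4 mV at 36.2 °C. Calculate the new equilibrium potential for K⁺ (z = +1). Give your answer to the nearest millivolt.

After the shift: [K⁺]_out = 6.57, [K⁺]_in = 324 mmol/L.
E_new = (61.4/1)·log₁₀(6.57/324) = 61.40 · (-1.6930) = -103.95 mV

-104 mV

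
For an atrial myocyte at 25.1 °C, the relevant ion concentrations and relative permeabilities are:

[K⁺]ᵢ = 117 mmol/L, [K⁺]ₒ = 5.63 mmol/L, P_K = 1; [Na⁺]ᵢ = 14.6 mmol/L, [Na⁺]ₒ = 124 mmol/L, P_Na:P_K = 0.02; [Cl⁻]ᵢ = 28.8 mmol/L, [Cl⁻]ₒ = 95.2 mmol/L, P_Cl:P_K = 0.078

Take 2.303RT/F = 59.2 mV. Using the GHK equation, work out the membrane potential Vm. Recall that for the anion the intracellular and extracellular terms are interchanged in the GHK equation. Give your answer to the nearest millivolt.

Vm = 59.2 · log₁₀[(Σ P·[cation]ₒ + Σ P·[anion]ᵢ) / (Σ P·[cation]ᵢ + Σ P·[anion]ₒ)]
Numerator = 1×5.63 + 0.02×124 + 0.078×28.8 = 10.36
Denominator = 1×117 + 0.02×14.6 + 0.078×95.2 = 124.7
Vm = 59.2 · log₁₀(0.083039) = 59.2 × (-1.0807) = -63.98 mV

-64 mV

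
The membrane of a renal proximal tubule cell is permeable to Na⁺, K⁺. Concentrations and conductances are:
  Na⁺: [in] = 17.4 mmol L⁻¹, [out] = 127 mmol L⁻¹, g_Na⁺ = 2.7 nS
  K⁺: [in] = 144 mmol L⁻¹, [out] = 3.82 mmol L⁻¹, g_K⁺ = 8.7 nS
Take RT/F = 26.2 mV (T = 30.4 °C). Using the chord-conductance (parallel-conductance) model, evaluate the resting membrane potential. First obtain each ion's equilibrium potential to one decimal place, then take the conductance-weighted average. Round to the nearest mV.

E_Na⁺ = (26.2/1)·ln(127/17.4) = 52.1 mV
E_K⁺ = (26.2/1)·ln(3.82/144) = -95.1 mV
Vm = (Σ gᵢEᵢ)/(Σ gᵢ) = (2.7·52.1 + 8.7·-95.1) / (2.7 + 8.7)
= -686.70 / 11.4 = -60.24 mV

-60 mV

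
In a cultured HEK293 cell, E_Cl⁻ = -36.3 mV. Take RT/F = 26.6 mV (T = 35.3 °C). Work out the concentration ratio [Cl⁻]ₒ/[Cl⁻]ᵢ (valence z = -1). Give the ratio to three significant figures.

3.91

ln([out]/[in]) = E·z/(26.6) = -36.3 × -1 / 26.6 = 1.3647
[out]/[in] = e^(1.3647) = 3.914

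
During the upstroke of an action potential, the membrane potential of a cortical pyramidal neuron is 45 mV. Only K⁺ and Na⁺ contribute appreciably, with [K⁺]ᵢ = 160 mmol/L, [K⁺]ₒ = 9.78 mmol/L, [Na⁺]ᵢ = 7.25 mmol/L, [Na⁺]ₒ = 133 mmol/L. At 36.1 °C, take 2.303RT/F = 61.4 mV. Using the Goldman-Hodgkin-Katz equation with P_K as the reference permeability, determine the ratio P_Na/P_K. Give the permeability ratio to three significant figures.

Let α = P_Na/P_K. GHK: Vm = 61.4·log₁₀[(Kₒ + α·Naₒ)/(Kᵢ + α·Naᵢ)].
10^(Vm/61.4) = 10^(45.0/61.4) = 5.4063
So 5.4063·(Kᵢ + α·Naᵢ) = Kₒ + α·Naₒ → α = (5.4063·160.0 − 9.78) / (133.0 − 5.4063·7.25)
α = (865 − 9.78) / (133.0 − 39.2) = 855.2/93.8 = 9.117

9.12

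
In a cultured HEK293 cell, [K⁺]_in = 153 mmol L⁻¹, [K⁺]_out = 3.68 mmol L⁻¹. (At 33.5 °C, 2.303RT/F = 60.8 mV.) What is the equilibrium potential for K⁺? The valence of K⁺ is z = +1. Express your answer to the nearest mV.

-98 mV

E = (60.8/z) · log₁₀([K⁺]_out/[K⁺]_in) with z = +1.
= (60.8/1) · log₁₀(3.68/153) = 60.80 · log₁₀(0.02405)
= 60.80 · (-1.6188) = -98.43 mV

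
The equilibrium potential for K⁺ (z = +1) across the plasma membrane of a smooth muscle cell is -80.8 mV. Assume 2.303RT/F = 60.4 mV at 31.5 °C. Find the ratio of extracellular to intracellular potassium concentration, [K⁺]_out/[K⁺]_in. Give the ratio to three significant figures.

log₁₀([out]/[in]) = E·z/(60.4) = -80.8 × 1 / 60.4 = -1.3377
[out]/[in] = 10^(-1.3377) = 0.04595

0.0459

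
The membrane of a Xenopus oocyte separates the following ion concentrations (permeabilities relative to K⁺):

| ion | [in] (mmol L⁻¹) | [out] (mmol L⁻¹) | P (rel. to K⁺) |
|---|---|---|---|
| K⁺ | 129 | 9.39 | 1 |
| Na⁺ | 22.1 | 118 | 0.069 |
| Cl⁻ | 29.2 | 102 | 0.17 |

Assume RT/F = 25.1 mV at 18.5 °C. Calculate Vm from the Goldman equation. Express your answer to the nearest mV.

Vm = 25.1 · ln[(Σ P·[cation]ₒ + Σ P·[anion]ᵢ) / (Σ P·[cation]ᵢ + Σ P·[anion]ₒ)]
Numerator = 1×9.39 + 0.069×118 + 0.17×29.2 = 22.5
Denominator = 1×129 + 0.069×22.1 + 0.17×102 = 147.9
Vm = 25.1 · ln(0.15214) = 25.1 × (-1.8830) = -47.26 mV

-47 mV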